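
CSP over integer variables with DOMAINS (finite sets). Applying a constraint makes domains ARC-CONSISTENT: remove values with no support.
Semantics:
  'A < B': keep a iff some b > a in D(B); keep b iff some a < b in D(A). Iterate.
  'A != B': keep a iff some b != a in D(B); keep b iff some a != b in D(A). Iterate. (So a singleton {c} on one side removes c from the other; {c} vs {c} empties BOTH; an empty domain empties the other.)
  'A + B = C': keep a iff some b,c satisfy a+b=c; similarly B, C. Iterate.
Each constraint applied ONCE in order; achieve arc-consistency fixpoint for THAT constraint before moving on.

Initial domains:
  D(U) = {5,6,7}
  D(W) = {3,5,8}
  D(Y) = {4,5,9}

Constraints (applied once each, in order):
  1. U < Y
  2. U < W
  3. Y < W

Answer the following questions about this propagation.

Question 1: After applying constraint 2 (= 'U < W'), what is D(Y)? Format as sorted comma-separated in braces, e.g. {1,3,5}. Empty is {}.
Constraint 1 (U < Y) on D(U)={5,6,7} D(Y)={4,5,9}: Y {4,5,9}->{9}
Constraint 2 (U < W) on D(U)={5,6,7} D(W)={3,5,8}: W {3,5,8}->{8}
So after constraint 2: D(Y) = {9}

Answer: {9}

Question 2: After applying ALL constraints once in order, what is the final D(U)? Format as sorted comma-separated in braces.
Constraint 1 (U < Y) on D(U)={5,6,7} D(Y)={4,5,9}: Y {4,5,9}->{9}
Constraint 2 (U < W) on D(U)={5,6,7} D(W)={3,5,8}: W {3,5,8}->{8}
Constraint 3 (Y < W) on D(Y)={9} D(W)={8}: Y {9}->{}; W {8}->{}
So after all 3 constraints: D(U) = {5,6,7}

Answer: {5,6,7}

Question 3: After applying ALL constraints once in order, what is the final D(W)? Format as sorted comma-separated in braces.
Constraint 1 (U < Y) on D(U)={5,6,7} D(Y)={4,5,9}: Y {4,5,9}->{9}
Constraint 2 (U < W) on D(U)={5,6,7} D(W)={3,5,8}: W {3,5,8}->{8}
Constraint 3 (Y < W) on D(Y)={9} D(W)={8}: Y {9}->{}; W {8}->{}
So after all 3 constraints: D(W) = {}

Answer: {}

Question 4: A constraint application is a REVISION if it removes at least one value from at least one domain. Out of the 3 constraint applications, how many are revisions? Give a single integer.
Answer: 3

Derivation:
Constraint 1 (U < Y) on D(U)={5,6,7} D(Y)={4,5,9}: Y {4,5,9}->{9} => REVISION
Constraint 2 (U < W) on D(U)={5,6,7} D(W)={3,5,8}: W {3,5,8}->{8} => REVISION
Constraint 3 (Y < W) on D(Y)={9} D(W)={8}: Y {9}->{}; W {8}->{} => REVISION
Total revisions = 3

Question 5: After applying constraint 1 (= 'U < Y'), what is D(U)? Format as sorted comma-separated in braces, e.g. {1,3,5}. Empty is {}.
Answer: {5,6,7}

Derivation:
Constraint 1 (U < Y) on D(U)={5,6,7} D(Y)={4,5,9}: Y {4,5,9}->{9}
So after constraint 1: D(U) = {5,6,7}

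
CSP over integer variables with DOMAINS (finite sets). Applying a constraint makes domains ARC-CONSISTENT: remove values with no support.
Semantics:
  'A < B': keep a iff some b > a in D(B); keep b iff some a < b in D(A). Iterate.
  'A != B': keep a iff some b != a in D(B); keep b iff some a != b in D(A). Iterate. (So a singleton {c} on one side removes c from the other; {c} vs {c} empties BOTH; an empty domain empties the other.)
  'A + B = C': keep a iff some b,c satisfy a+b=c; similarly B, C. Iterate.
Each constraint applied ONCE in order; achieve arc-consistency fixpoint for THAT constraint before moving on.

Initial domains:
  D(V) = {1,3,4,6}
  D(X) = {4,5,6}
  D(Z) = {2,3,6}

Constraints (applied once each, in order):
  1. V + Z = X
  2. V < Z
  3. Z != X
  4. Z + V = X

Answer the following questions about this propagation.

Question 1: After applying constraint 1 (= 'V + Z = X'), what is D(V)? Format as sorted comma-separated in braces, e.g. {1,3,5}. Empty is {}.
Answer: {1,3,4}

Derivation:
Constraint 1 (V + Z = X) on D(V)={1,3,4,6} D(Z)={2,3,6} D(X)={4,5,6}: V {1,3,4,6}->{1,3,4}; Z {2,3,6}->{2,3}
So after constraint 1: D(V) = {1,3,4}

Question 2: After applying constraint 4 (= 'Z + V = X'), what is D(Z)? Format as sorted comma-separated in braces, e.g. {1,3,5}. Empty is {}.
Constraint 1 (V + Z = X) on D(V)={1,3,4,6} D(Z)={2,3,6} D(X)={4,5,6}: V {1,3,4,6}->{1,3,4}; Z {2,3,6}->{2,3}
Constraint 2 (V < Z) on D(V)={1,3,4} D(Z)={2,3}: V {1,3,4}->{1}
Constraint 3 (Z != X) on D(Z)={2,3} D(X)={4,5,6}: no change
Constraint 4 (Z + V = X) on D(Z)={2,3} D(V)={1} D(X)={4,5,6}: Z {2,3}->{3}; X {4,5,6}->{4}
So after constraint 4: D(Z) = {3}

Answer: {3}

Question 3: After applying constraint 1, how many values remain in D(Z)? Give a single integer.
Answer: 2

Derivation:
Constraint 1 (V + Z = X) on D(V)={1,3,4,6} D(Z)={2,3,6} D(X)={4,5,6}: V {1,3,4,6}->{1,3,4}; Z {2,3,6}->{2,3}
So after constraint 1: D(Z)={2,3}, size = 2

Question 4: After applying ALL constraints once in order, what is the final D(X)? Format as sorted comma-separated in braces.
Answer: {4}

Derivation:
Constraint 1 (V + Z = X) on D(V)={1,3,4,6} D(Z)={2,3,6} D(X)={4,5,6}: V {1,3,4,6}->{1,3,4}; Z {2,3,6}->{2,3}
Constraint 2 (V < Z) on D(V)={1,3,4} D(Z)={2,3}: V {1,3,4}->{1}
Constraint 3 (Z != X) on D(Z)={2,3} D(X)={4,5,6}: no change
Constraint 4 (Z + V = X) on D(Z)={2,3} D(V)={1} D(X)={4,5,6}: Z {2,3}->{3}; X {4,5,6}->{4}
So after all 4 constraints: D(X) = {4}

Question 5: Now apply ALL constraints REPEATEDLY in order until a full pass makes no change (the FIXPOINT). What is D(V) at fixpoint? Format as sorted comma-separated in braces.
Answer: {1}

Derivation:
pass 0 (initial): D(V)={1,3,4,6}
pass 1: V {1,3,4,6}->{1}; X {4,5,6}->{4}; Z {2,3,6}->{3}
pass 2: no change
Fixpoint after 2 passes: D(V) = {1}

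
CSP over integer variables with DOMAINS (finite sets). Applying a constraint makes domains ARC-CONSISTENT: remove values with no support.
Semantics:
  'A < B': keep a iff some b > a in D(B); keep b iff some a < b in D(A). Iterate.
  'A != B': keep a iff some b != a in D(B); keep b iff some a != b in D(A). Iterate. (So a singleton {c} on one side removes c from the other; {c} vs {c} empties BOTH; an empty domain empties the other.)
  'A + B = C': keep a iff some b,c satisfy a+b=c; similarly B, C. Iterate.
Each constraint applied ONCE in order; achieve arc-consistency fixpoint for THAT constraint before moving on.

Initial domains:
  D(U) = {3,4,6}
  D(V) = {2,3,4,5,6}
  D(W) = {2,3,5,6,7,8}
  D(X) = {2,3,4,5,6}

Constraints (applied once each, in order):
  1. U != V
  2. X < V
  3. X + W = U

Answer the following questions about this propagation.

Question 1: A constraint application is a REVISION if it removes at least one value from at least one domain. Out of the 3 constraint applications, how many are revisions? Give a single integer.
Answer: 2

Derivation:
Constraint 1 (U != V) on D(U)={3,4,6} D(V)={2,3,4,5,6}: no change => not a revision
Constraint 2 (X < V) on D(X)={2,3,4,5,6} D(V)={2,3,4,5,6}: X {2,3,4,5,6}->{2,3,4,5}; V {2,3,4,5,6}->{3,4,5,6} => REVISION
Constraint 3 (X + W = U) on D(X)={2,3,4,5} D(W)={2,3,5,6,7,8} D(U)={3,4,6}: X {2,3,4,5}->{2,3,4}; W {2,3,5,6,7,8}->{2,3}; U {3,4,6}->{4,6} => REVISION
Total revisions = 2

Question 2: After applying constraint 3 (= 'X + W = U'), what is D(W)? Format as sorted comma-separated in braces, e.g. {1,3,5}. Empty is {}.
Answer: {2,3}

Derivation:
Constraint 1 (U != V) on D(U)={3,4,6} D(V)={2,3,4,5,6}: no change
Constraint 2 (X < V) on D(X)={2,3,4,5,6} D(V)={2,3,4,5,6}: X {2,3,4,5,6}->{2,3,4,5}; V {2,3,4,5,6}->{3,4,5,6}
Constraint 3 (X + W = U) on D(X)={2,3,4,5} D(W)={2,3,5,6,7,8} D(U)={3,4,6}: X {2,3,4,5}->{2,3,4}; W {2,3,5,6,7,8}->{2,3}; U {3,4,6}->{4,6}
So after constraint 3: D(W) = {2,3}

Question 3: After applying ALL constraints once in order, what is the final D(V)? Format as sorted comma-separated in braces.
Constraint 1 (U != V) on D(U)={3,4,6} D(V)={2,3,4,5,6}: no change
Constraint 2 (X < V) on D(X)={2,3,4,5,6} D(V)={2,3,4,5,6}: X {2,3,4,5,6}->{2,3,4,5}; V {2,3,4,5,6}->{3,4,5,6}
Constraint 3 (X + W = U) on D(X)={2,3,4,5} D(W)={2,3,5,6,7,8} D(U)={3,4,6}: X {2,3,4,5}->{2,3,4}; W {2,3,5,6,7,8}->{2,3}; U {3,4,6}->{4,6}
So after all 3 constraints: D(V) = {3,4,5,6}

Answer: {3,4,5,6}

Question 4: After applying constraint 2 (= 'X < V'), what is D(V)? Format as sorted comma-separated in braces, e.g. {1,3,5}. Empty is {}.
Answer: {3,4,5,6}

Derivation:
Constraint 1 (U != V) on D(U)={3,4,6} D(V)={2,3,4,5,6}: no change
Constraint 2 (X < V) on D(X)={2,3,4,5,6} D(V)={2,3,4,5,6}: X {2,3,4,5,6}->{2,3,4,5}; V {2,3,4,5,6}->{3,4,5,6}
So after constraint 2: D(V) = {3,4,5,6}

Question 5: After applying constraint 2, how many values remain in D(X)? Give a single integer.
Answer: 4

Derivation:
Constraint 1 (U != V) on D(U)={3,4,6} D(V)={2,3,4,5,6}: no change
Constraint 2 (X < V) on D(X)={2,3,4,5,6} D(V)={2,3,4,5,6}: X {2,3,4,5,6}->{2,3,4,5}; V {2,3,4,5,6}->{3,4,5,6}
So after constraint 2: D(X)={2,3,4,5}, size = 4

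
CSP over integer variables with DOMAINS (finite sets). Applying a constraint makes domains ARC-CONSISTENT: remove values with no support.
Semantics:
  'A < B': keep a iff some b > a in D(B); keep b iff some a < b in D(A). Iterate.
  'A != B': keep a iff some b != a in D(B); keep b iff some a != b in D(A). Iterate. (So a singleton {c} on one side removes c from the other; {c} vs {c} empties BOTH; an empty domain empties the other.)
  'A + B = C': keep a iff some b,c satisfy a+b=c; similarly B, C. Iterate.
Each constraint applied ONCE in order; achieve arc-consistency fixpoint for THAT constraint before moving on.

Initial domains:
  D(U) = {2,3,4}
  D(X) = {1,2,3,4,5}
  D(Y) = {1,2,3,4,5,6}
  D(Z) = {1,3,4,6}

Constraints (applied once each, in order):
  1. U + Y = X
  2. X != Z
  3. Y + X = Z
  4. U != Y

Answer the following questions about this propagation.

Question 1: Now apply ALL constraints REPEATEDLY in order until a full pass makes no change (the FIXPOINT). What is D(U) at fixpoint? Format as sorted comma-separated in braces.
Answer: {2,3,4}

Derivation:
pass 0 (initial): D(U)={2,3,4}
pass 1: X {1,2,3,4,5}->{3,4,5}; Y {1,2,3,4,5,6}->{1,2,3}; Z {1,3,4,6}->{4,6}
pass 2: no change
Fixpoint after 2 passes: D(U) = {2,3,4}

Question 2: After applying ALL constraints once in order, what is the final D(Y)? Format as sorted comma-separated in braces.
Answer: {1,2,3}

Derivation:
Constraint 1 (U + Y = X) on D(U)={2,3,4} D(Y)={1,2,3,4,5,6} D(X)={1,2,3,4,5}: Y {1,2,3,4,5,6}->{1,2,3}; X {1,2,3,4,5}->{3,4,5}
Constraint 2 (X != Z) on D(X)={3,4,5} D(Z)={1,3,4,6}: no change
Constraint 3 (Y + X = Z) on D(Y)={1,2,3} D(X)={3,4,5} D(Z)={1,3,4,6}: Z {1,3,4,6}->{4,6}
Constraint 4 (U != Y) on D(U)={2,3,4} D(Y)={1,2,3}: no change
So after all 4 constraints: D(Y) = {1,2,3}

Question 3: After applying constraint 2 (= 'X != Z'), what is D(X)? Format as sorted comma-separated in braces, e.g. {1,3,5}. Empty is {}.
Answer: {3,4,5}

Derivation:
Constraint 1 (U + Y = X) on D(U)={2,3,4} D(Y)={1,2,3,4,5,6} D(X)={1,2,3,4,5}: Y {1,2,3,4,5,6}->{1,2,3}; X {1,2,3,4,5}->{3,4,5}
Constraint 2 (X != Z) on D(X)={3,4,5} D(Z)={1,3,4,6}: no change
So after constraint 2: D(X) = {3,4,5}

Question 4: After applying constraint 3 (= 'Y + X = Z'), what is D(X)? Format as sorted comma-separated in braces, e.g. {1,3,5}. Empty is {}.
Answer: {3,4,5}

Derivation:
Constraint 1 (U + Y = X) on D(U)={2,3,4} D(Y)={1,2,3,4,5,6} D(X)={1,2,3,4,5}: Y {1,2,3,4,5,6}->{1,2,3}; X {1,2,3,4,5}->{3,4,5}
Constraint 2 (X != Z) on D(X)={3,4,5} D(Z)={1,3,4,6}: no change
Constraint 3 (Y + X = Z) on D(Y)={1,2,3} D(X)={3,4,5} D(Z)={1,3,4,6}: Z {1,3,4,6}->{4,6}
So after constraint 3: D(X) = {3,4,5}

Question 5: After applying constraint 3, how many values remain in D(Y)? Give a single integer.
Constraint 1 (U + Y = X) on D(U)={2,3,4} D(Y)={1,2,3,4,5,6} D(X)={1,2,3,4,5}: Y {1,2,3,4,5,6}->{1,2,3}; X {1,2,3,4,5}->{3,4,5}
Constraint 2 (X != Z) on D(X)={3,4,5} D(Z)={1,3,4,6}: no change
Constraint 3 (Y + X = Z) on D(Y)={1,2,3} D(X)={3,4,5} D(Z)={1,3,4,6}: Z {1,3,4,6}->{4,6}
So after constraint 3: D(Y)={1,2,3}, size = 3

Answer: 3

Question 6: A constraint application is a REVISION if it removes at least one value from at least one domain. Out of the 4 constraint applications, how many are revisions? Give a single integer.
Answer: 2

Derivation:
Constraint 1 (U + Y = X) on D(U)={2,3,4} D(Y)={1,2,3,4,5,6} D(X)={1,2,3,4,5}: Y {1,2,3,4,5,6}->{1,2,3}; X {1,2,3,4,5}->{3,4,5} => REVISION
Constraint 2 (X != Z) on D(X)={3,4,5} D(Z)={1,3,4,6}: no change => not a revision
Constraint 3 (Y + X = Z) on D(Y)={1,2,3} D(X)={3,4,5} D(Z)={1,3,4,6}: Z {1,3,4,6}->{4,6} => REVISION
Constraint 4 (U != Y) on D(U)={2,3,4} D(Y)={1,2,3}: no change => not a revision
Total revisions = 2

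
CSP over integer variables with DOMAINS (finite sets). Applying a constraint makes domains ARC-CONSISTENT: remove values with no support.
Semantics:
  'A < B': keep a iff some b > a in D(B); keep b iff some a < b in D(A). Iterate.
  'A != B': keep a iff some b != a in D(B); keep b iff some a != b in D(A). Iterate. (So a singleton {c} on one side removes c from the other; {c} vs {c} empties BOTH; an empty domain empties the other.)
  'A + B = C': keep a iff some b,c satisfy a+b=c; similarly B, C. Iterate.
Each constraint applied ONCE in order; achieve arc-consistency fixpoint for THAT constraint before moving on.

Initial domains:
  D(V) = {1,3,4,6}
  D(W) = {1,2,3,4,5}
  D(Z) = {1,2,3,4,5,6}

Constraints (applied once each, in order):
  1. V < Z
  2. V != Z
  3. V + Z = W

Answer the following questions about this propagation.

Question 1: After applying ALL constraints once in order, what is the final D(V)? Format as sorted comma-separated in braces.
Constraint 1 (V < Z) on D(V)={1,3,4,6} D(Z)={1,2,3,4,5,6}: V {1,3,4,6}->{1,3,4}; Z {1,2,3,4,5,6}->{2,3,4,5,6}
Constraint 2 (V != Z) on D(V)={1,3,4} D(Z)={2,3,4,5,6}: no change
Constraint 3 (V + Z = W) on D(V)={1,3,4} D(Z)={2,3,4,5,6} D(W)={1,2,3,4,5}: V {1,3,4}->{1,3}; Z {2,3,4,5,6}->{2,3,4}; W {1,2,3,4,5}->{3,4,5}
So after all 3 constraints: D(V) = {1,3}

Answer: {1,3}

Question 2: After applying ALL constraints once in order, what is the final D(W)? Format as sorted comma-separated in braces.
Constraint 1 (V < Z) on D(V)={1,3,4,6} D(Z)={1,2,3,4,5,6}: V {1,3,4,6}->{1,3,4}; Z {1,2,3,4,5,6}->{2,3,4,5,6}
Constraint 2 (V != Z) on D(V)={1,3,4} D(Z)={2,3,4,5,6}: no change
Constraint 3 (V + Z = W) on D(V)={1,3,4} D(Z)={2,3,4,5,6} D(W)={1,2,3,4,5}: V {1,3,4}->{1,3}; Z {2,3,4,5,6}->{2,3,4}; W {1,2,3,4,5}->{3,4,5}
So after all 3 constraints: D(W) = {3,4,5}

Answer: {3,4,5}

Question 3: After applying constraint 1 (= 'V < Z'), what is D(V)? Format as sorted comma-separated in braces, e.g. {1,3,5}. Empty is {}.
Answer: {1,3,4}

Derivation:
Constraint 1 (V < Z) on D(V)={1,3,4,6} D(Z)={1,2,3,4,5,6}: V {1,3,4,6}->{1,3,4}; Z {1,2,3,4,5,6}->{2,3,4,5,6}
So after constraint 1: D(V) = {1,3,4}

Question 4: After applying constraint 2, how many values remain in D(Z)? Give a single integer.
Constraint 1 (V < Z) on D(V)={1,3,4,6} D(Z)={1,2,3,4,5,6}: V {1,3,4,6}->{1,3,4}; Z {1,2,3,4,5,6}->{2,3,4,5,6}
Constraint 2 (V != Z) on D(V)={1,3,4} D(Z)={2,3,4,5,6}: no change
So after constraint 2: D(Z)={2,3,4,5,6}, size = 5

Answer: 5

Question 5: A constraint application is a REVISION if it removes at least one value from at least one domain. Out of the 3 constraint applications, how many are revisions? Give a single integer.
Answer: 2

Derivation:
Constraint 1 (V < Z) on D(V)={1,3,4,6} D(Z)={1,2,3,4,5,6}: V {1,3,4,6}->{1,3,4}; Z {1,2,3,4,5,6}->{2,3,4,5,6} => REVISION
Constraint 2 (V != Z) on D(V)={1,3,4} D(Z)={2,3,4,5,6}: no change => not a revision
Constraint 3 (V + Z = W) on D(V)={1,3,4} D(Z)={2,3,4,5,6} D(W)={1,2,3,4,5}: V {1,3,4}->{1,3}; Z {2,3,4,5,6}->{2,3,4}; W {1,2,3,4,5}->{3,4,5} => REVISION
Total revisions = 2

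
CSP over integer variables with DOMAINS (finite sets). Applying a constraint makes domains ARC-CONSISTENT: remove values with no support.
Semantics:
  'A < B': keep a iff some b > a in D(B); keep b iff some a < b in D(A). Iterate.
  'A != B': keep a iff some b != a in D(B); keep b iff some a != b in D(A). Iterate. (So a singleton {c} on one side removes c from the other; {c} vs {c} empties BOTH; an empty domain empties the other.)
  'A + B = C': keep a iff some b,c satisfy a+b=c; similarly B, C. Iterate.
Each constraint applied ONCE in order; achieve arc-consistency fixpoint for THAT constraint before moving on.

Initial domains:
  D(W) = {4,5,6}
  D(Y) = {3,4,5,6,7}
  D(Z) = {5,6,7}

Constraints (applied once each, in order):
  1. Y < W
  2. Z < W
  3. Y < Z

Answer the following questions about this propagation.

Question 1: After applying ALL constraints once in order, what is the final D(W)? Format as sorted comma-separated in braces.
Constraint 1 (Y < W) on D(Y)={3,4,5,6,7} D(W)={4,5,6}: Y {3,4,5,6,7}->{3,4,5}
Constraint 2 (Z < W) on D(Z)={5,6,7} D(W)={4,5,6}: Z {5,6,7}->{5}; W {4,5,6}->{6}
Constraint 3 (Y < Z) on D(Y)={3,4,5} D(Z)={5}: Y {3,4,5}->{3,4}
So after all 3 constraints: D(W) = {6}

Answer: {6}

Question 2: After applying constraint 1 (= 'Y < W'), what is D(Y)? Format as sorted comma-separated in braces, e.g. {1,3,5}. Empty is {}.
Constraint 1 (Y < W) on D(Y)={3,4,5,6,7} D(W)={4,5,6}: Y {3,4,5,6,7}->{3,4,5}
So after constraint 1: D(Y) = {3,4,5}

Answer: {3,4,5}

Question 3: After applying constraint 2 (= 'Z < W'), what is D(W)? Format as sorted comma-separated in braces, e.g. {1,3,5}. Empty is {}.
Answer: {6}

Derivation:
Constraint 1 (Y < W) on D(Y)={3,4,5,6,7} D(W)={4,5,6}: Y {3,4,5,6,7}->{3,4,5}
Constraint 2 (Z < W) on D(Z)={5,6,7} D(W)={4,5,6}: Z {5,6,7}->{5}; W {4,5,6}->{6}
So after constraint 2: D(W) = {6}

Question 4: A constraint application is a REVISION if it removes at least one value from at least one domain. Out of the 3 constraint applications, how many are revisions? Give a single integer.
Constraint 1 (Y < W) on D(Y)={3,4,5,6,7} D(W)={4,5,6}: Y {3,4,5,6,7}->{3,4,5} => REVISION
Constraint 2 (Z < W) on D(Z)={5,6,7} D(W)={4,5,6}: Z {5,6,7}->{5}; W {4,5,6}->{6} => REVISION
Constraint 3 (Y < Z) on D(Y)={3,4,5} D(Z)={5}: Y {3,4,5}->{3,4} => REVISION
Total revisions = 3

Answer: 3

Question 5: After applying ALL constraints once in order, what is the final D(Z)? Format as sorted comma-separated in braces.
Constraint 1 (Y < W) on D(Y)={3,4,5,6,7} D(W)={4,5,6}: Y {3,4,5,6,7}->{3,4,5}
Constraint 2 (Z < W) on D(Z)={5,6,7} D(W)={4,5,6}: Z {5,6,7}->{5}; W {4,5,6}->{6}
Constraint 3 (Y < Z) on D(Y)={3,4,5} D(Z)={5}: Y {3,4,5}->{3,4}
So after all 3 constraints: D(Z) = {5}

Answer: {5}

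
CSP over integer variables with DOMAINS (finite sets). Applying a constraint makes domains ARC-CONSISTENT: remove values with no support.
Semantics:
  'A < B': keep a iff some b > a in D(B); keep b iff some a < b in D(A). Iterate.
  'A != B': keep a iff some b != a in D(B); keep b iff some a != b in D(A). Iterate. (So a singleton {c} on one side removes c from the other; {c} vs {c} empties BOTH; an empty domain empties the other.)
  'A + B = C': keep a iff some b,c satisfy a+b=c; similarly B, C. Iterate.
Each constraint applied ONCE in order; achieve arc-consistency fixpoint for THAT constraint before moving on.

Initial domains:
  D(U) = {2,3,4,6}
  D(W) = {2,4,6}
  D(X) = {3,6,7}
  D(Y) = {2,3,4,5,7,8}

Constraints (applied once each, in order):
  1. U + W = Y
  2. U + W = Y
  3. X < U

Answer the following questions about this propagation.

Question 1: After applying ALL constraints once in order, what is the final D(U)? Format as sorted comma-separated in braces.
Answer: {4,6}

Derivation:
Constraint 1 (U + W = Y) on D(U)={2,3,4,6} D(W)={2,4,6} D(Y)={2,3,4,5,7,8}: Y {2,3,4,5,7,8}->{4,5,7,8}
Constraint 2 (U + W = Y) on D(U)={2,3,4,6} D(W)={2,4,6} D(Y)={4,5,7,8}: no change
Constraint 3 (X < U) on D(X)={3,6,7} D(U)={2,3,4,6}: X {3,6,7}->{3}; U {2,3,4,6}->{4,6}
So after all 3 constraints: D(U) = {4,6}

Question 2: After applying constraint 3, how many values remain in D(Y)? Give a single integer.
Answer: 4

Derivation:
Constraint 1 (U + W = Y) on D(U)={2,3,4,6} D(W)={2,4,6} D(Y)={2,3,4,5,7,8}: Y {2,3,4,5,7,8}->{4,5,7,8}
Constraint 2 (U + W = Y) on D(U)={2,3,4,6} D(W)={2,4,6} D(Y)={4,5,7,8}: no change
Constraint 3 (X < U) on D(X)={3,6,7} D(U)={2,3,4,6}: X {3,6,7}->{3}; U {2,3,4,6}->{4,6}
So after constraint 3: D(Y)={4,5,7,8}, size = 4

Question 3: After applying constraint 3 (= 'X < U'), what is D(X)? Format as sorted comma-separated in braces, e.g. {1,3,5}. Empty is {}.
Answer: {3}

Derivation:
Constraint 1 (U + W = Y) on D(U)={2,3,4,6} D(W)={2,4,6} D(Y)={2,3,4,5,7,8}: Y {2,3,4,5,7,8}->{4,5,7,8}
Constraint 2 (U + W = Y) on D(U)={2,3,4,6} D(W)={2,4,6} D(Y)={4,5,7,8}: no change
Constraint 3 (X < U) on D(X)={3,6,7} D(U)={2,3,4,6}: X {3,6,7}->{3}; U {2,3,4,6}->{4,6}
So after constraint 3: D(X) = {3}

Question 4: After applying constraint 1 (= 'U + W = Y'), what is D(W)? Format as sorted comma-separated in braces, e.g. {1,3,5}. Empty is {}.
Constraint 1 (U + W = Y) on D(U)={2,3,4,6} D(W)={2,4,6} D(Y)={2,3,4,5,7,8}: Y {2,3,4,5,7,8}->{4,5,7,8}
So after constraint 1: D(W) = {2,4,6}

Answer: {2,4,6}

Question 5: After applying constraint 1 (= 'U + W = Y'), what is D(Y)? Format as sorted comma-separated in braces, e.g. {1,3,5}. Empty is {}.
Answer: {4,5,7,8}

Derivation:
Constraint 1 (U + W = Y) on D(U)={2,3,4,6} D(W)={2,4,6} D(Y)={2,3,4,5,7,8}: Y {2,3,4,5,7,8}->{4,5,7,8}
So after constraint 1: D(Y) = {4,5,7,8}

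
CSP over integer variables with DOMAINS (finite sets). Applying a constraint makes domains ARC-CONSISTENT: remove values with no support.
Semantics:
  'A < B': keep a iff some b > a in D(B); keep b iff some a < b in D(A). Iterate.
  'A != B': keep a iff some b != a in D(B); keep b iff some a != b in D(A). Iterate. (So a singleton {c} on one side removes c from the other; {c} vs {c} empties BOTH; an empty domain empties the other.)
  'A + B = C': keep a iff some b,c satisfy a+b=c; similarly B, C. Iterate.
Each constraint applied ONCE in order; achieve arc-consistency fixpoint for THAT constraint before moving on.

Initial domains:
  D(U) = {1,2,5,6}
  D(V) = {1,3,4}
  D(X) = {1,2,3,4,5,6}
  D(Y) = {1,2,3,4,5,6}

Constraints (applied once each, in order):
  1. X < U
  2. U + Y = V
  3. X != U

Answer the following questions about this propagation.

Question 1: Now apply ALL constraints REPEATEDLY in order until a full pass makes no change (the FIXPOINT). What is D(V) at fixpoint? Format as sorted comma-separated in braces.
pass 0 (initial): D(V)={1,3,4}
pass 1: U {1,2,5,6}->{2}; V {1,3,4}->{3,4}; X {1,2,3,4,5,6}->{1,3,4,5}; Y {1,2,3,4,5,6}->{1,2}
pass 2: X {1,3,4,5}->{1}
pass 3: no change
Fixpoint after 3 passes: D(V) = {3,4}

Answer: {3,4}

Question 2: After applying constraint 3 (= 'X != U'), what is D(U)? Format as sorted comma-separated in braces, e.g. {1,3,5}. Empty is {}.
Answer: {2}

Derivation:
Constraint 1 (X < U) on D(X)={1,2,3,4,5,6} D(U)={1,2,5,6}: X {1,2,3,4,5,6}->{1,2,3,4,5}; U {1,2,5,6}->{2,5,6}
Constraint 2 (U + Y = V) on D(U)={2,5,6} D(Y)={1,2,3,4,5,6} D(V)={1,3,4}: U {2,5,6}->{2}; Y {1,2,3,4,5,6}->{1,2}; V {1,3,4}->{3,4}
Constraint 3 (X != U) on D(X)={1,2,3,4,5} D(U)={2}: X {1,2,3,4,5}->{1,3,4,5}
So after constraint 3: D(U) = {2}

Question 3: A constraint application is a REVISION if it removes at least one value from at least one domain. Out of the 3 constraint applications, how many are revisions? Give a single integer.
Answer: 3

Derivation:
Constraint 1 (X < U) on D(X)={1,2,3,4,5,6} D(U)={1,2,5,6}: X {1,2,3,4,5,6}->{1,2,3,4,5}; U {1,2,5,6}->{2,5,6} => REVISION
Constraint 2 (U + Y = V) on D(U)={2,5,6} D(Y)={1,2,3,4,5,6} D(V)={1,3,4}: U {2,5,6}->{2}; Y {1,2,3,4,5,6}->{1,2}; V {1,3,4}->{3,4} => REVISION
Constraint 3 (X != U) on D(X)={1,2,3,4,5} D(U)={2}: X {1,2,3,4,5}->{1,3,4,5} => REVISION
Total revisions = 3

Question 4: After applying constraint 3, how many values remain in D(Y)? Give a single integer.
Answer: 2

Derivation:
Constraint 1 (X < U) on D(X)={1,2,3,4,5,6} D(U)={1,2,5,6}: X {1,2,3,4,5,6}->{1,2,3,4,5}; U {1,2,5,6}->{2,5,6}
Constraint 2 (U + Y = V) on D(U)={2,5,6} D(Y)={1,2,3,4,5,6} D(V)={1,3,4}: U {2,5,6}->{2}; Y {1,2,3,4,5,6}->{1,2}; V {1,3,4}->{3,4}
Constraint 3 (X != U) on D(X)={1,2,3,4,5} D(U)={2}: X {1,2,3,4,5}->{1,3,4,5}
So after constraint 3: D(Y)={1,2}, size = 2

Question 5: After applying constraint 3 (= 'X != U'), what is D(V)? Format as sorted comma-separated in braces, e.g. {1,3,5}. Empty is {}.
Constraint 1 (X < U) on D(X)={1,2,3,4,5,6} D(U)={1,2,5,6}: X {1,2,3,4,5,6}->{1,2,3,4,5}; U {1,2,5,6}->{2,5,6}
Constraint 2 (U + Y = V) on D(U)={2,5,6} D(Y)={1,2,3,4,5,6} D(V)={1,3,4}: U {2,5,6}->{2}; Y {1,2,3,4,5,6}->{1,2}; V {1,3,4}->{3,4}
Constraint 3 (X != U) on D(X)={1,2,3,4,5} D(U)={2}: X {1,2,3,4,5}->{1,3,4,5}
So after constraint 3: D(V) = {3,4}

Answer: {3,4}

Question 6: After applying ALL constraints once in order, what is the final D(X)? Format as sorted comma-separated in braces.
Constraint 1 (X < U) on D(X)={1,2,3,4,5,6} D(U)={1,2,5,6}: X {1,2,3,4,5,6}->{1,2,3,4,5}; U {1,2,5,6}->{2,5,6}
Constraint 2 (U + Y = V) on D(U)={2,5,6} D(Y)={1,2,3,4,5,6} D(V)={1,3,4}: U {2,5,6}->{2}; Y {1,2,3,4,5,6}->{1,2}; V {1,3,4}->{3,4}
Constraint 3 (X != U) on D(X)={1,2,3,4,5} D(U)={2}: X {1,2,3,4,5}->{1,3,4,5}
So after all 3 constraints: D(X) = {1,3,4,5}

Answer: {1,3,4,5}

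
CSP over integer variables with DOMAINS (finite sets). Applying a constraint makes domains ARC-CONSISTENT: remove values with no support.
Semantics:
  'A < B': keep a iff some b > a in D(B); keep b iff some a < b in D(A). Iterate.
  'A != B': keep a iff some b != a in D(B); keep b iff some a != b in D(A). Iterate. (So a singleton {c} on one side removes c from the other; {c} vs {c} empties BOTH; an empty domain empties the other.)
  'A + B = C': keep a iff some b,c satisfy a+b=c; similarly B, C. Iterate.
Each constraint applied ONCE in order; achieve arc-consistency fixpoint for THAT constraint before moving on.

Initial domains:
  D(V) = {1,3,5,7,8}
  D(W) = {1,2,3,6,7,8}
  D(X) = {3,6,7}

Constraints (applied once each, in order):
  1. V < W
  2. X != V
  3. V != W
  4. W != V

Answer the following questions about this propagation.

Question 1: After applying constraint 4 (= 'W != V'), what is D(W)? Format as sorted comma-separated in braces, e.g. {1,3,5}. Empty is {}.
Constraint 1 (V < W) on D(V)={1,3,5,7,8} D(W)={1,2,3,6,7,8}: V {1,3,5,7,8}->{1,3,5,7}; W {1,2,3,6,7,8}->{2,3,6,7,8}
Constraint 2 (X != V) on D(X)={3,6,7} D(V)={1,3,5,7}: no change
Constraint 3 (V != W) on D(V)={1,3,5,7} D(W)={2,3,6,7,8}: no change
Constraint 4 (W != V) on D(W)={2,3,6,7,8} D(V)={1,3,5,7}: no change
So after constraint 4: D(W) = {2,3,6,7,8}

Answer: {2,3,6,7,8}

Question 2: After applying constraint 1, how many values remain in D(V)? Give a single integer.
Constraint 1 (V < W) on D(V)={1,3,5,7,8} D(W)={1,2,3,6,7,8}: V {1,3,5,7,8}->{1,3,5,7}; W {1,2,3,6,7,8}->{2,3,6,7,8}
So after constraint 1: D(V)={1,3,5,7}, size = 4

Answer: 4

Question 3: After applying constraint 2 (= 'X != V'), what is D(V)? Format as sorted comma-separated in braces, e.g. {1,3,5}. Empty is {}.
Constraint 1 (V < W) on D(V)={1,3,5,7,8} D(W)={1,2,3,6,7,8}: V {1,3,5,7,8}->{1,3,5,7}; W {1,2,3,6,7,8}->{2,3,6,7,8}
Constraint 2 (X != V) on D(X)={3,6,7} D(V)={1,3,5,7}: no change
So after constraint 2: D(V) = {1,3,5,7}

Answer: {1,3,5,7}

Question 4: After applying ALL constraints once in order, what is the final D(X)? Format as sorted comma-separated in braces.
Answer: {3,6,7}

Derivation:
Constraint 1 (V < W) on D(V)={1,3,5,7,8} D(W)={1,2,3,6,7,8}: V {1,3,5,7,8}->{1,3,5,7}; W {1,2,3,6,7,8}->{2,3,6,7,8}
Constraint 2 (X != V) on D(X)={3,6,7} D(V)={1,3,5,7}: no change
Constraint 3 (V != W) on D(V)={1,3,5,7} D(W)={2,3,6,7,8}: no change
Constraint 4 (W != V) on D(W)={2,3,6,7,8} D(V)={1,3,5,7}: no change
So after all 4 constraints: D(X) = {3,6,7}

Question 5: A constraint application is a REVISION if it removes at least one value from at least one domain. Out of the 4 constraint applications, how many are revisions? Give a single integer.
Constraint 1 (V < W) on D(V)={1,3,5,7,8} D(W)={1,2,3,6,7,8}: V {1,3,5,7,8}->{1,3,5,7}; W {1,2,3,6,7,8}->{2,3,6,7,8} => REVISION
Constraint 2 (X != V) on D(X)={3,6,7} D(V)={1,3,5,7}: no change => not a revision
Constraint 3 (V != W) on D(V)={1,3,5,7} D(W)={2,3,6,7,8}: no change => not a revision
Constraint 4 (W != V) on D(W)={2,3,6,7,8} D(V)={1,3,5,7}: no change => not a revision
Total revisions = 1

Answer: 1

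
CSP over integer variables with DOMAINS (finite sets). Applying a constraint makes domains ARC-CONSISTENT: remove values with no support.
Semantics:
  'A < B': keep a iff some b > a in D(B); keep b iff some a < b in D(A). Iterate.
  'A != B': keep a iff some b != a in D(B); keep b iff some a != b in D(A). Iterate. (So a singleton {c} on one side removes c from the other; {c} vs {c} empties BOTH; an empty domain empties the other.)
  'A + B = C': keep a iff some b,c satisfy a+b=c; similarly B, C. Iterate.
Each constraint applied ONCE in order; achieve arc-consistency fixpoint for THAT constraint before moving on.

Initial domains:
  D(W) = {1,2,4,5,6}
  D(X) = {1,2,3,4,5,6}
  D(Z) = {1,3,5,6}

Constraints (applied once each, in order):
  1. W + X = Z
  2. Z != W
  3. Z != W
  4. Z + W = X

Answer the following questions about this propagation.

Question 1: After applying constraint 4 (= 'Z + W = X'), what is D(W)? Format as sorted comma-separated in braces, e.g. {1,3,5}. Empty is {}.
Constraint 1 (W + X = Z) on D(W)={1,2,4,5,6} D(X)={1,2,3,4,5,6} D(Z)={1,3,5,6}: W {1,2,4,5,6}->{1,2,4,5}; X {1,2,3,4,5,6}->{1,2,3,4,5}; Z {1,3,5,6}->{3,5,6}
Constraint 2 (Z != W) on D(Z)={3,5,6} D(W)={1,2,4,5}: no change
Constraint 3 (Z != W) on D(Z)={3,5,6} D(W)={1,2,4,5}: no change
Constraint 4 (Z + W = X) on D(Z)={3,5,6} D(W)={1,2,4,5} D(X)={1,2,3,4,5}: Z {3,5,6}->{3}; W {1,2,4,5}->{1,2}; X {1,2,3,4,5}->{4,5}
So after constraint 4: D(W) = {1,2}

Answer: {1,2}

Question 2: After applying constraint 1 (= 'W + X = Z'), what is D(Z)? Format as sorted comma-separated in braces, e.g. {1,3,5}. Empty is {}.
Answer: {3,5,6}

Derivation:
Constraint 1 (W + X = Z) on D(W)={1,2,4,5,6} D(X)={1,2,3,4,5,6} D(Z)={1,3,5,6}: W {1,2,4,5,6}->{1,2,4,5}; X {1,2,3,4,5,6}->{1,2,3,4,5}; Z {1,3,5,6}->{3,5,6}
So after constraint 1: D(Z) = {3,5,6}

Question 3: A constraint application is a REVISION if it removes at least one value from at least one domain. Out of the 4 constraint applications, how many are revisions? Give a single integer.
Answer: 2

Derivation:
Constraint 1 (W + X = Z) on D(W)={1,2,4,5,6} D(X)={1,2,3,4,5,6} D(Z)={1,3,5,6}: W {1,2,4,5,6}->{1,2,4,5}; X {1,2,3,4,5,6}->{1,2,3,4,5}; Z {1,3,5,6}->{3,5,6} => REVISION
Constraint 2 (Z != W) on D(Z)={3,5,6} D(W)={1,2,4,5}: no change => not a revision
Constraint 3 (Z != W) on D(Z)={3,5,6} D(W)={1,2,4,5}: no change => not a revision
Constraint 4 (Z + W = X) on D(Z)={3,5,6} D(W)={1,2,4,5} D(X)={1,2,3,4,5}: Z {3,5,6}->{3}; W {1,2,4,5}->{1,2}; X {1,2,3,4,5}->{4,5} => REVISION
Total revisions = 2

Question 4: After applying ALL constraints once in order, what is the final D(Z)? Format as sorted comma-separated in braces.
Answer: {3}

Derivation:
Constraint 1 (W + X = Z) on D(W)={1,2,4,5,6} D(X)={1,2,3,4,5,6} D(Z)={1,3,5,6}: W {1,2,4,5,6}->{1,2,4,5}; X {1,2,3,4,5,6}->{1,2,3,4,5}; Z {1,3,5,6}->{3,5,6}
Constraint 2 (Z != W) on D(Z)={3,5,6} D(W)={1,2,4,5}: no change
Constraint 3 (Z != W) on D(Z)={3,5,6} D(W)={1,2,4,5}: no change
Constraint 4 (Z + W = X) on D(Z)={3,5,6} D(W)={1,2,4,5} D(X)={1,2,3,4,5}: Z {3,5,6}->{3}; W {1,2,4,5}->{1,2}; X {1,2,3,4,5}->{4,5}
So after all 4 constraints: D(Z) = {3}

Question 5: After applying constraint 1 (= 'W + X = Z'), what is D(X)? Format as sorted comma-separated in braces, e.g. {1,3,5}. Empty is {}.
Constraint 1 (W + X = Z) on D(W)={1,2,4,5,6} D(X)={1,2,3,4,5,6} D(Z)={1,3,5,6}: W {1,2,4,5,6}->{1,2,4,5}; X {1,2,3,4,5,6}->{1,2,3,4,5}; Z {1,3,5,6}->{3,5,6}
So after constraint 1: D(X) = {1,2,3,4,5}

Answer: {1,2,3,4,5}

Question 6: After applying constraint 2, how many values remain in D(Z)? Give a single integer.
Answer: 3

Derivation:
Constraint 1 (W + X = Z) on D(W)={1,2,4,5,6} D(X)={1,2,3,4,5,6} D(Z)={1,3,5,6}: W {1,2,4,5,6}->{1,2,4,5}; X {1,2,3,4,5,6}->{1,2,3,4,5}; Z {1,3,5,6}->{3,5,6}
Constraint 2 (Z != W) on D(Z)={3,5,6} D(W)={1,2,4,5}: no change
So after constraint 2: D(Z)={3,5,6}, size = 3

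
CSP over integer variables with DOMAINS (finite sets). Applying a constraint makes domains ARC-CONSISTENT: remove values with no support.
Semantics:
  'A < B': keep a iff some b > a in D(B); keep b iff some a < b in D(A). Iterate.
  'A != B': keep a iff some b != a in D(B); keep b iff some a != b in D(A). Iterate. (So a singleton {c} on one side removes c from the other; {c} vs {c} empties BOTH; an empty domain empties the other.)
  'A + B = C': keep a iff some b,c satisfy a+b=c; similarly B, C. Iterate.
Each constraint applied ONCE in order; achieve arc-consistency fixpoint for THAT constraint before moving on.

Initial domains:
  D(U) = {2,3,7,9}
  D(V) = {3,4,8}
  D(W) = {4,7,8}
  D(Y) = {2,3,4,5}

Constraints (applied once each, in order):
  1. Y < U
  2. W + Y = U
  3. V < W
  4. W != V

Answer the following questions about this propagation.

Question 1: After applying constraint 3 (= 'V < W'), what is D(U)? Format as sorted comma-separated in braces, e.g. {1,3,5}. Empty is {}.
Constraint 1 (Y < U) on D(Y)={2,3,4,5} D(U)={2,3,7,9}: U {2,3,7,9}->{3,7,9}
Constraint 2 (W + Y = U) on D(W)={4,7,8} D(Y)={2,3,4,5} D(U)={3,7,9}: W {4,7,8}->{4,7}; Y {2,3,4,5}->{2,3,5}; U {3,7,9}->{7,9}
Constraint 3 (V < W) on D(V)={3,4,8} D(W)={4,7}: V {3,4,8}->{3,4}
So after constraint 3: D(U) = {7,9}

Answer: {7,9}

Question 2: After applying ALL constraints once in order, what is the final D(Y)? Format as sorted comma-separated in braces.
Constraint 1 (Y < U) on D(Y)={2,3,4,5} D(U)={2,3,7,9}: U {2,3,7,9}->{3,7,9}
Constraint 2 (W + Y = U) on D(W)={4,7,8} D(Y)={2,3,4,5} D(U)={3,7,9}: W {4,7,8}->{4,7}; Y {2,3,4,5}->{2,3,5}; U {3,7,9}->{7,9}
Constraint 3 (V < W) on D(V)={3,4,8} D(W)={4,7}: V {3,4,8}->{3,4}
Constraint 4 (W != V) on D(W)={4,7} D(V)={3,4}: no change
So after all 4 constraints: D(Y) = {2,3,5}

Answer: {2,3,5}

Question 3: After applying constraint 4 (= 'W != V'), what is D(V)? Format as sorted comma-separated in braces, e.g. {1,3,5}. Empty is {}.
Answer: {3,4}

Derivation:
Constraint 1 (Y < U) on D(Y)={2,3,4,5} D(U)={2,3,7,9}: U {2,3,7,9}->{3,7,9}
Constraint 2 (W + Y = U) on D(W)={4,7,8} D(Y)={2,3,4,5} D(U)={3,7,9}: W {4,7,8}->{4,7}; Y {2,3,4,5}->{2,3,5}; U {3,7,9}->{7,9}
Constraint 3 (V < W) on D(V)={3,4,8} D(W)={4,7}: V {3,4,8}->{3,4}
Constraint 4 (W != V) on D(W)={4,7} D(V)={3,4}: no change
So after constraint 4: D(V) = {3,4}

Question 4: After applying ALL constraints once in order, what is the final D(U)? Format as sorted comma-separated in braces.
Answer: {7,9}

Derivation:
Constraint 1 (Y < U) on D(Y)={2,3,4,5} D(U)={2,3,7,9}: U {2,3,7,9}->{3,7,9}
Constraint 2 (W + Y = U) on D(W)={4,7,8} D(Y)={2,3,4,5} D(U)={3,7,9}: W {4,7,8}->{4,7}; Y {2,3,4,5}->{2,3,5}; U {3,7,9}->{7,9}
Constraint 3 (V < W) on D(V)={3,4,8} D(W)={4,7}: V {3,4,8}->{3,4}
Constraint 4 (W != V) on D(W)={4,7} D(V)={3,4}: no change
So after all 4 constraints: D(U) = {7,9}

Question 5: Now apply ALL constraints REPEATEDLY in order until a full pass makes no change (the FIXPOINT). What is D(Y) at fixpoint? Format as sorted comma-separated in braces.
Answer: {2,3,5}

Derivation:
pass 0 (initial): D(Y)={2,3,4,5}
pass 1: U {2,3,7,9}->{7,9}; V {3,4,8}->{3,4}; W {4,7,8}->{4,7}; Y {2,3,4,5}->{2,3,5}
pass 2: no change
Fixpoint after 2 passes: D(Y) = {2,3,5}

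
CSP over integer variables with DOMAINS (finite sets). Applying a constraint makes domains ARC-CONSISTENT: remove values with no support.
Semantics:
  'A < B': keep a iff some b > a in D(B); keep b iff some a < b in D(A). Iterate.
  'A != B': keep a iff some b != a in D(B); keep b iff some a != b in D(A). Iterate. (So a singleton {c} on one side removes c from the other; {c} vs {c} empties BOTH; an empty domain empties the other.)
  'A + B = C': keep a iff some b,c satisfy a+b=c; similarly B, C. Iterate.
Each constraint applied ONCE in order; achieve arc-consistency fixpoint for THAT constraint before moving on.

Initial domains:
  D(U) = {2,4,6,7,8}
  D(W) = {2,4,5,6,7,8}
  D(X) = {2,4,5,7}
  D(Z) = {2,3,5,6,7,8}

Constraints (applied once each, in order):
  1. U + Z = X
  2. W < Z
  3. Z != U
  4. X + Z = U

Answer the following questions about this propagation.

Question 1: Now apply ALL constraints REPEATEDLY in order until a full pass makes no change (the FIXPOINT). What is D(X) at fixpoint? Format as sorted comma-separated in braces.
Answer: {}

Derivation:
pass 0 (initial): D(X)={2,4,5,7}
pass 1: U {2,4,6,7,8}->{}; W {2,4,5,6,7,8}->{2,4}; X {2,4,5,7}->{}; Z {2,3,5,6,7,8}->{}
pass 2: W {2,4}->{}
pass 3: no change
Fixpoint after 3 passes: D(X) = {}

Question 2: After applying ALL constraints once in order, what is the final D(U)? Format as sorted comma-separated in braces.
Answer: {}

Derivation:
Constraint 1 (U + Z = X) on D(U)={2,4,6,7,8} D(Z)={2,3,5,6,7,8} D(X)={2,4,5,7}: U {2,4,6,7,8}->{2,4}; Z {2,3,5,6,7,8}->{2,3,5}; X {2,4,5,7}->{4,5,7}
Constraint 2 (W < Z) on D(W)={2,4,5,6,7,8} D(Z)={2,3,5}: W {2,4,5,6,7,8}->{2,4}; Z {2,3,5}->{3,5}
Constraint 3 (Z != U) on D(Z)={3,5} D(U)={2,4}: no change
Constraint 4 (X + Z = U) on D(X)={4,5,7} D(Z)={3,5} D(U)={2,4}: X {4,5,7}->{}; Z {3,5}->{}; U {2,4}->{}
So after all 4 constraints: D(U) = {}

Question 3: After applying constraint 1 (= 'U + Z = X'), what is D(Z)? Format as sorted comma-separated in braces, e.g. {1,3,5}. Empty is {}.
Constraint 1 (U + Z = X) on D(U)={2,4,6,7,8} D(Z)={2,3,5,6,7,8} D(X)={2,4,5,7}: U {2,4,6,7,8}->{2,4}; Z {2,3,5,6,7,8}->{2,3,5}; X {2,4,5,7}->{4,5,7}
So after constraint 1: D(Z) = {2,3,5}

Answer: {2,3,5}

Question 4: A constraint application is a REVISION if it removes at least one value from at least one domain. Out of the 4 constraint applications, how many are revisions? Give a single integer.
Constraint 1 (U + Z = X) on D(U)={2,4,6,7,8} D(Z)={2,3,5,6,7,8} D(X)={2,4,5,7}: U {2,4,6,7,8}->{2,4}; Z {2,3,5,6,7,8}->{2,3,5}; X {2,4,5,7}->{4,5,7} => REVISION
Constraint 2 (W < Z) on D(W)={2,4,5,6,7,8} D(Z)={2,3,5}: W {2,4,5,6,7,8}->{2,4}; Z {2,3,5}->{3,5} => REVISION
Constraint 3 (Z != U) on D(Z)={3,5} D(U)={2,4}: no change => not a revision
Constraint 4 (X + Z = U) on D(X)={4,5,7} D(Z)={3,5} D(U)={2,4}: X {4,5,7}->{}; Z {3,5}->{}; U {2,4}->{} => REVISION
Total revisions = 3

Answer: 3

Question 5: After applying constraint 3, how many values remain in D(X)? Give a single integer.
Constraint 1 (U + Z = X) on D(U)={2,4,6,7,8} D(Z)={2,3,5,6,7,8} D(X)={2,4,5,7}: U {2,4,6,7,8}->{2,4}; Z {2,3,5,6,7,8}->{2,3,5}; X {2,4,5,7}->{4,5,7}
Constraint 2 (W < Z) on D(W)={2,4,5,6,7,8} D(Z)={2,3,5}: W {2,4,5,6,7,8}->{2,4}; Z {2,3,5}->{3,5}
Constraint 3 (Z != U) on D(Z)={3,5} D(U)={2,4}: no change
So after constraint 3: D(X)={4,5,7}, size = 3

Answer: 3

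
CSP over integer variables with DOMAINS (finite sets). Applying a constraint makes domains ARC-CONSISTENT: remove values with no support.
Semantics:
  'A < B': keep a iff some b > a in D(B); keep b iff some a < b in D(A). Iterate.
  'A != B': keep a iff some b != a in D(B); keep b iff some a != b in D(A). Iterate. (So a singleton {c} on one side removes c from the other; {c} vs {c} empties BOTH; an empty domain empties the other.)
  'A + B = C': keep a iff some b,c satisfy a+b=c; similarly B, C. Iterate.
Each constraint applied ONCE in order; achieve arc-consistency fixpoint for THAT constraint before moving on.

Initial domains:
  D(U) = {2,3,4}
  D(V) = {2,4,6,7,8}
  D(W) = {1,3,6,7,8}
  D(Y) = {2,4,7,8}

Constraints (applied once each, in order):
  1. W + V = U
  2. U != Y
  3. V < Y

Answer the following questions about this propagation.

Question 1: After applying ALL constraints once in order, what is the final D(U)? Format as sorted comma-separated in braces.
Constraint 1 (W + V = U) on D(W)={1,3,6,7,8} D(V)={2,4,6,7,8} D(U)={2,3,4}: W {1,3,6,7,8}->{1}; V {2,4,6,7,8}->{2}; U {2,3,4}->{3}
Constraint 2 (U != Y) on D(U)={3} D(Y)={2,4,7,8}: no change
Constraint 3 (V < Y) on D(V)={2} D(Y)={2,4,7,8}: Y {2,4,7,8}->{4,7,8}
So after all 3 constraints: D(U) = {3}

Answer: {3}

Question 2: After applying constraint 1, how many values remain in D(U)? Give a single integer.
Answer: 1

Derivation:
Constraint 1 (W + V = U) on D(W)={1,3,6,7,8} D(V)={2,4,6,7,8} D(U)={2,3,4}: W {1,3,6,7,8}->{1}; V {2,4,6,7,8}->{2}; U {2,3,4}->{3}
So after constraint 1: D(U)={3}, size = 1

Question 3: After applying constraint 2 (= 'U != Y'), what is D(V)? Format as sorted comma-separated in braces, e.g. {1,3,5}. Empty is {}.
Answer: {2}

Derivation:
Constraint 1 (W + V = U) on D(W)={1,3,6,7,8} D(V)={2,4,6,7,8} D(U)={2,3,4}: W {1,3,6,7,8}->{1}; V {2,4,6,7,8}->{2}; U {2,3,4}->{3}
Constraint 2 (U != Y) on D(U)={3} D(Y)={2,4,7,8}: no change
So after constraint 2: D(V) = {2}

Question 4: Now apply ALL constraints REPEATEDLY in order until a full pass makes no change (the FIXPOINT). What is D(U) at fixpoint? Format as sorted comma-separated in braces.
Answer: {3}

Derivation:
pass 0 (initial): D(U)={2,3,4}
pass 1: U {2,3,4}->{3}; V {2,4,6,7,8}->{2}; W {1,3,6,7,8}->{1}; Y {2,4,7,8}->{4,7,8}
pass 2: no change
Fixpoint after 2 passes: D(U) = {3}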